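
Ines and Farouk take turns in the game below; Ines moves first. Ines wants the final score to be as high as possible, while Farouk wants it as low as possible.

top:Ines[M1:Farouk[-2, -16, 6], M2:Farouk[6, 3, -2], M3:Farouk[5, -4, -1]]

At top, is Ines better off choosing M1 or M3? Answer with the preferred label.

M1 (Farouk): min(-2, -16, 6) = -16
M3 (Farouk): min(5, -4, -1) = -4
Ines prefers the higher value; M1=-16, M3=-4. M3 is better since -4 > -16.

M3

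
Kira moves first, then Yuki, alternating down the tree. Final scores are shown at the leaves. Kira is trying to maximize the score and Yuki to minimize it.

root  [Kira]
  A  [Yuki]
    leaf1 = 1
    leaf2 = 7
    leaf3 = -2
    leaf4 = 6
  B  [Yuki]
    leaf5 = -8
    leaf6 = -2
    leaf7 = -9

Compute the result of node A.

A (Yuki): min(1, 7, -2, 6) = -2

-2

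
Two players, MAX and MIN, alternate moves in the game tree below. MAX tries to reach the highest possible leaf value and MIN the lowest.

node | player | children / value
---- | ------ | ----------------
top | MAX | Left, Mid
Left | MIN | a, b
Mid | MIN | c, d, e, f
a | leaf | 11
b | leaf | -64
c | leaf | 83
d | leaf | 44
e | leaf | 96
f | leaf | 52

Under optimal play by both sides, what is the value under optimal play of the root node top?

44

Left (MIN): min(11, -64) = -64
Mid (MIN): min(83, 44, 96, 52) = 44
top (MAX): max(-64, 44) = 44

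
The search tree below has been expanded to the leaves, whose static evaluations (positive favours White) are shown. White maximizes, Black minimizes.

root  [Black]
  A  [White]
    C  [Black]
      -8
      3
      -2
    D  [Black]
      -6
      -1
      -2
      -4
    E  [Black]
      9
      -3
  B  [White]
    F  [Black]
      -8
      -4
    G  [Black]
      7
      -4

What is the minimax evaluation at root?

-4

C (Black): min(-8, 3, -2) = -8
D (Black): min(-6, -1, -2, -4) = -6
E (Black): min(9, -3) = -3
A (White): max(-8, -6, -3) = -3
F (Black): min(-8, -4) = -8
G (Black): min(7, -4) = -4
B (White): max(-8, -4) = -4
root (Black): min(-3, -4) = -4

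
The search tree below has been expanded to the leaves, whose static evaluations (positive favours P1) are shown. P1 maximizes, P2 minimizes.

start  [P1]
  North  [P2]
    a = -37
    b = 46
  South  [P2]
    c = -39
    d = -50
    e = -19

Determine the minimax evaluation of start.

North (P2): min(-37, 46) = -37
South (P2): min(-39, -50, -19) = -50
start (P1): max(-37, -50) = -37

-37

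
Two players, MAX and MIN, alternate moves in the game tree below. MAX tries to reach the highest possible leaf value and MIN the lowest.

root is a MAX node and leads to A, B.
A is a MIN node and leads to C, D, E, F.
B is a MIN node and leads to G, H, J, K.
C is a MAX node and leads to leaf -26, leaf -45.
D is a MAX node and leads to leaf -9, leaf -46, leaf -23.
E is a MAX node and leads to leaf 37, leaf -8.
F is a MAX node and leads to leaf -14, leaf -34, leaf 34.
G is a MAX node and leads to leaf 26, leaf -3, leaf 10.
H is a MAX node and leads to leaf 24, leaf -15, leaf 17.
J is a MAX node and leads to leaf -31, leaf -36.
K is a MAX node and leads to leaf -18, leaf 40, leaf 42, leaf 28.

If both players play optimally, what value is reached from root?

-26

C (MAX): max(-26, -45) = -26
D (MAX): max(-9, -46, -23) = -9
E (MAX): max(37, -8) = 37
F (MAX): max(-14, -34, 34) = 34
A (MIN): min(-26, -9, 37, 34) = -26
G (MAX): max(26, -3, 10) = 26
H (MAX): max(24, -15, 17) = 24
J (MAX): max(-31, -36) = -31
K (MAX): max(-18, 40, 42, 28) = 42
B (MIN): min(26, 24, -31, 42) = -31
root (MAX): max(-26, -31) = -26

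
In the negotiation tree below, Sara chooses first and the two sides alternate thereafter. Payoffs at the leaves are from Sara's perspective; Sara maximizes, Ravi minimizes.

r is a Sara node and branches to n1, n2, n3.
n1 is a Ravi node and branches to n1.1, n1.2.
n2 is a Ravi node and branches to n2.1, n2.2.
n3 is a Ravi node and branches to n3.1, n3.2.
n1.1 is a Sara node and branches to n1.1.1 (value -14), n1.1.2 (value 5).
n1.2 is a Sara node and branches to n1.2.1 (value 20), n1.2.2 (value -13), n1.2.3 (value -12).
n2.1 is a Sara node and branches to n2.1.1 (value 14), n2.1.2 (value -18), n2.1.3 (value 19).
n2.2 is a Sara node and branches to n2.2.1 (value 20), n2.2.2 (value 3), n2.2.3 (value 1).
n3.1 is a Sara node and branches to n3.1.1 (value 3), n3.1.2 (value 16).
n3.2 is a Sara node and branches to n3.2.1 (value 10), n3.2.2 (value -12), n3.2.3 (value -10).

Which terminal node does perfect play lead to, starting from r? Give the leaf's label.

n1.1 (Sara): max(-14, 5) = 5
n1.2 (Sara): max(20, -13, -12) = 20
n1 (Ravi): min(5, 20) = 5
n2.1 (Sara): max(14, -18, 19) = 19
n2.2 (Sara): max(20, 3, 1) = 20
n2 (Ravi): min(19, 20) = 19
n3.1 (Sara): max(3, 16) = 16
n3.2 (Sara): max(10, -12, -10) = 10
n3 (Ravi): min(16, 10) = 10
r (Sara): max(5, 19, 10) = 19
At r, Sara picks n2 (highest: 19).
At n2, Ravi picks n2.1 (lowest: 19).
At n2.1, Sara picks n2.1.3 (highest: 19).
Terminal value 19.

n2.1.3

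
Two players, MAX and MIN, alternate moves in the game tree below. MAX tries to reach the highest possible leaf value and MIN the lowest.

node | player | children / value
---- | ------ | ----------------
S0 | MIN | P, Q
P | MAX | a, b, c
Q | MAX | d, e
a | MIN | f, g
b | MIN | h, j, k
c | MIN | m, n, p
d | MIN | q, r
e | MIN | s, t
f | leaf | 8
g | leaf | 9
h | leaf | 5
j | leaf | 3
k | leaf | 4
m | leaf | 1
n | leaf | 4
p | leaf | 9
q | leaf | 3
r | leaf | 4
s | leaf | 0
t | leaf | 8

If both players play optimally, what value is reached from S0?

a (MIN): min(8, 9) = 8
b (MIN): min(5, 3, 4) = 3
c (MIN): min(1, 4, 9) = 1
P (MAX): max(8, 3, 1) = 8
d (MIN): min(3, 4) = 3
e (MIN): min(0, 8) = 0
Q (MAX): max(3, 0) = 3
S0 (MIN): min(8, 3) = 3

3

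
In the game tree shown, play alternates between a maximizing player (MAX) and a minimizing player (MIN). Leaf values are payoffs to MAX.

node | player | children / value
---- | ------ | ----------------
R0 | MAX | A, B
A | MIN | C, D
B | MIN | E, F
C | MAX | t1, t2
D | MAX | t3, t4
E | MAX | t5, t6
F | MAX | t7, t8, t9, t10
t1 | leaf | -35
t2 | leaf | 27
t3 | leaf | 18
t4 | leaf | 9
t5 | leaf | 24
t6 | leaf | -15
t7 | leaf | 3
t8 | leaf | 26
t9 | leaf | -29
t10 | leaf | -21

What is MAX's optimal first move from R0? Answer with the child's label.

C (MAX): max(-35, 27) = 27
D (MAX): max(18, 9) = 18
A (MIN): min(27, 18) = 18
E (MAX): max(24, -15) = 24
F (MAX): max(3, 26, -29, -21) = 26
B (MIN): min(24, 26) = 24
R0 (MAX): max(18, 24) = 24
MAX at R0 wants the highest of {A=18, B=24}, so chooses B.

B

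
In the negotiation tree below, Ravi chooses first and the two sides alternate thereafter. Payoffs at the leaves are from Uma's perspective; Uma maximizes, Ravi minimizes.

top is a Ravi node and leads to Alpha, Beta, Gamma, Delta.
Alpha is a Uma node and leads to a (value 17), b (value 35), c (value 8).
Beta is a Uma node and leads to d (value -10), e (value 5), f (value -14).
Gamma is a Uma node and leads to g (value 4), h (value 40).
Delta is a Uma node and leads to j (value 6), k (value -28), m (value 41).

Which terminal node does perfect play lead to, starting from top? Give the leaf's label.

Alpha (Uma): max(17, 35, 8) = 35
Beta (Uma): max(-10, 5, -14) = 5
Gamma (Uma): max(4, 40) = 40
Delta (Uma): max(6, -28, 41) = 41
top (Ravi): min(35, 5, 40, 41) = 5
At top, Ravi picks Beta (lowest: 5).
At Beta, Uma picks e (highest: 5).
Terminal value 5.

e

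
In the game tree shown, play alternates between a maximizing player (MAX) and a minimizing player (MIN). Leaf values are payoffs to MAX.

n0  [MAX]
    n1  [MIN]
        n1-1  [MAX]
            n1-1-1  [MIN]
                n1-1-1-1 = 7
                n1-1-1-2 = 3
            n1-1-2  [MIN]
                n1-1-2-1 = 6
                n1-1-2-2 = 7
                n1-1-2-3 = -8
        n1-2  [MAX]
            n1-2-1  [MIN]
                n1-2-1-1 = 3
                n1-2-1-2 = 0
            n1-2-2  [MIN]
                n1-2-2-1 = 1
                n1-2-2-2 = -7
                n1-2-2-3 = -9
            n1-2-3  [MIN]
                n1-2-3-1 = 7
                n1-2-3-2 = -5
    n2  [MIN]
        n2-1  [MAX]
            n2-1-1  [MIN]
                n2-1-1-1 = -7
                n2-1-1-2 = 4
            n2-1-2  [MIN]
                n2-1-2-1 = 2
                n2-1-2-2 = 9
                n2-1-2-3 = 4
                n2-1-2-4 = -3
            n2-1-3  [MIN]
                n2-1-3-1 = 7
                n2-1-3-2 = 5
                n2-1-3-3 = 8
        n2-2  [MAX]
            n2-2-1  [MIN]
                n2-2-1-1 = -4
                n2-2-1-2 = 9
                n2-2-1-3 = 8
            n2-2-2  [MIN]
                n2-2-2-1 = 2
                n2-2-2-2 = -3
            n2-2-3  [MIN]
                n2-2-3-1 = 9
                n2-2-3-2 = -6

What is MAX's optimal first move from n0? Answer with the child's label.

n1-1-1 (MIN): min(7, 3) = 3
n1-1-2 (MIN): min(6, 7, -8) = -8
n1-1 (MAX): max(3, -8) = 3
n1-2-1 (MIN): min(3, 0) = 0
n1-2-2 (MIN): min(1, -7, -9) = -9
n1-2-3 (MIN): min(7, -5) = -5
n1-2 (MAX): max(0, -9, -5) = 0
n1 (MIN): min(3, 0) = 0
n2-1-1 (MIN): min(-7, 4) = -7
n2-1-2 (MIN): min(2, 9, 4, -3) = -3
n2-1-3 (MIN): min(7, 5, 8) = 5
n2-1 (MAX): max(-7, -3, 5) = 5
n2-2-1 (MIN): min(-4, 9, 8) = -4
n2-2-2 (MIN): min(2, -3) = -3
n2-2-3 (MIN): min(9, -6) = -6
n2-2 (MAX): max(-4, -3, -6) = -3
n2 (MIN): min(5, -3) = -3
n0 (MAX): max(0, -3) = 0
MAX at n0 wants the highest of {n1=0, n2=-3}, so chooses n1.

n1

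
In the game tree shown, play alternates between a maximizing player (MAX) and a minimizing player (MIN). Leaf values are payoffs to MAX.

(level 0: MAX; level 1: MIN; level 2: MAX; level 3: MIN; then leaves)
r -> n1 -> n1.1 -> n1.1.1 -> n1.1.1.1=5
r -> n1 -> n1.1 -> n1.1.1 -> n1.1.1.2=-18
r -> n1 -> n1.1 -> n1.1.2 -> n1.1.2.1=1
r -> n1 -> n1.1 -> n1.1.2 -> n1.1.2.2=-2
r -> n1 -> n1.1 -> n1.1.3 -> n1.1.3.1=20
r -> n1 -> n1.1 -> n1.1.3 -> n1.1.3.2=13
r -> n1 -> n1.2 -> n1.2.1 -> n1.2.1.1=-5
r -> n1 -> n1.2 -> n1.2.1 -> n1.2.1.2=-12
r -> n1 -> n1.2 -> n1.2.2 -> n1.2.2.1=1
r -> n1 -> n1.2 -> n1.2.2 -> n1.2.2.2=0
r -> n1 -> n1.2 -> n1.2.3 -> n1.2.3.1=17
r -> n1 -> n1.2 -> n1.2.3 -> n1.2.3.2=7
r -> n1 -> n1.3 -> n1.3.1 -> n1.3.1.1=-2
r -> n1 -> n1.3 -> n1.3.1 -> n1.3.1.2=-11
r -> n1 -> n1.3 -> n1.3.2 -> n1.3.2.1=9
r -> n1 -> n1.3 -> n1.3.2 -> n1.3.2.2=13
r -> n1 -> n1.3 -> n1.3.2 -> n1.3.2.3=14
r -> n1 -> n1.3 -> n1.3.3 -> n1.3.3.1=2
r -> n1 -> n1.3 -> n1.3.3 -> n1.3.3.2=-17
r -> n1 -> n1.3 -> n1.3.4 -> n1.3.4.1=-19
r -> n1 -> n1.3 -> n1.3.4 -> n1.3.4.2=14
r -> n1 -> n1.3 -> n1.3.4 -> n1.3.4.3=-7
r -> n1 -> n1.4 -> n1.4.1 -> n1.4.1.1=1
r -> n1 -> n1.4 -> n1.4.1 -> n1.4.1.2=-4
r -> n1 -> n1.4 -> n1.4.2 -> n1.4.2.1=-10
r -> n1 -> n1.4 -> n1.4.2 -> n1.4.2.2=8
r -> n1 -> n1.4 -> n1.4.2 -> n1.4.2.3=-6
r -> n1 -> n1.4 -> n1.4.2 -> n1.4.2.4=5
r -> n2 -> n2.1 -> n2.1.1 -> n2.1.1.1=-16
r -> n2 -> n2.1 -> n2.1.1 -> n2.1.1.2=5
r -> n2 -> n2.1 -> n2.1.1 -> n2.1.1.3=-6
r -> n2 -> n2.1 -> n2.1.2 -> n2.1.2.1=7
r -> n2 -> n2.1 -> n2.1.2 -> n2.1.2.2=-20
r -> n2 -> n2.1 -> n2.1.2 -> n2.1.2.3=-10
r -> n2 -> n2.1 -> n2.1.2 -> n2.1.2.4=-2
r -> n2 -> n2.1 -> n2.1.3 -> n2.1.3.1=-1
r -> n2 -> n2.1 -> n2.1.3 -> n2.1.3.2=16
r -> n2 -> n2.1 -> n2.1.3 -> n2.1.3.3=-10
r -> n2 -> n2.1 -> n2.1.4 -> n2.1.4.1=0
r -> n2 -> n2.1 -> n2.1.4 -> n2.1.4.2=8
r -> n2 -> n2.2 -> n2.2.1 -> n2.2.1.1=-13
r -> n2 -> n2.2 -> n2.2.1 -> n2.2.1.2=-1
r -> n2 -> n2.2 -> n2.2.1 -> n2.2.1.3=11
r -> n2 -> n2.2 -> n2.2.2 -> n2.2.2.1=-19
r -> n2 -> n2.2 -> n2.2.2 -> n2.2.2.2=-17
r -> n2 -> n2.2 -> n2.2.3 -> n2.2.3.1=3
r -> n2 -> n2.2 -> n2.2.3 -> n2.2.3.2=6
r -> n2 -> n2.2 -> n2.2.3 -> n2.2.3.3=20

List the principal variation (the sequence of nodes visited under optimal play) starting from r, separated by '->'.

r -> n2 -> n2.1 -> n2.1.4 -> n2.1.4.1

n1.1.1 (MIN): min(5, -18) = -18
n1.1.2 (MIN): min(1, -2) = -2
n1.1.3 (MIN): min(20, 13) = 13
n1.1 (MAX): max(-18, -2, 13) = 13
n1.2.1 (MIN): min(-5, -12) = -12
n1.2.2 (MIN): min(1, 0) = 0
n1.2.3 (MIN): min(17, 7) = 7
n1.2 (MAX): max(-12, 0, 7) = 7
n1.3.1 (MIN): min(-2, -11) = -11
n1.3.2 (MIN): min(9, 13, 14) = 9
n1.3.3 (MIN): min(2, -17) = -17
n1.3.4 (MIN): min(-19, 14, -7) = -19
n1.3 (MAX): max(-11, 9, -17, -19) = 9
n1.4.1 (MIN): min(1, -4) = -4
n1.4.2 (MIN): min(-10, 8, -6, 5) = -10
n1.4 (MAX): max(-4, -10) = -4
n1 (MIN): min(13, 7, 9, -4) = -4
n2.1.1 (MIN): min(-16, 5, -6) = -16
n2.1.2 (MIN): min(7, -20, -10, -2) = -20
n2.1.3 (MIN): min(-1, 16, -10) = -10
n2.1.4 (MIN): min(0, 8) = 0
n2.1 (MAX): max(-16, -20, -10, 0) = 0
n2.2.1 (MIN): min(-13, -1, 11) = -13
n2.2.2 (MIN): min(-19, -17) = -19
n2.2.3 (MIN): min(3, 6, 20) = 3
n2.2 (MAX): max(-13, -19, 3) = 3
n2 (MIN): min(0, 3) = 0
r (MAX): max(-4, 0) = 0
At r, MAX picks n2 (highest: 0).
At n2, MIN picks n2.1 (lowest: 0).
At n2.1, MAX picks n2.1.4 (highest: 0).
At n2.1.4, MIN picks n2.1.4.1 (lowest: 0).
Terminal value 0.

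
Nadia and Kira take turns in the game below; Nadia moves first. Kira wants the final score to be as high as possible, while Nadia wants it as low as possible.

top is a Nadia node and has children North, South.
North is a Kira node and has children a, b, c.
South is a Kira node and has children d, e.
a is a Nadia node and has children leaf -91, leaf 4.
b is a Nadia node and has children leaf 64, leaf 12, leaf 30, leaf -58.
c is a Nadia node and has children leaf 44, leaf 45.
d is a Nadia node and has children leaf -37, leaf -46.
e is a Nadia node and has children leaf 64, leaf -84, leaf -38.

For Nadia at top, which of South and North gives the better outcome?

d (Nadia): min(-37, -46) = -46
e (Nadia): min(64, -84, -38) = -84
South (Kira): max(-46, -84) = -46
a (Nadia): min(-91, 4) = -91
b (Nadia): min(64, 12, 30, -58) = -58
c (Nadia): min(44, 45) = 44
North (Kira): max(-91, -58, 44) = 44
Nadia prefers the lower value; South=-46, North=44. South is better since -46 < 44.

South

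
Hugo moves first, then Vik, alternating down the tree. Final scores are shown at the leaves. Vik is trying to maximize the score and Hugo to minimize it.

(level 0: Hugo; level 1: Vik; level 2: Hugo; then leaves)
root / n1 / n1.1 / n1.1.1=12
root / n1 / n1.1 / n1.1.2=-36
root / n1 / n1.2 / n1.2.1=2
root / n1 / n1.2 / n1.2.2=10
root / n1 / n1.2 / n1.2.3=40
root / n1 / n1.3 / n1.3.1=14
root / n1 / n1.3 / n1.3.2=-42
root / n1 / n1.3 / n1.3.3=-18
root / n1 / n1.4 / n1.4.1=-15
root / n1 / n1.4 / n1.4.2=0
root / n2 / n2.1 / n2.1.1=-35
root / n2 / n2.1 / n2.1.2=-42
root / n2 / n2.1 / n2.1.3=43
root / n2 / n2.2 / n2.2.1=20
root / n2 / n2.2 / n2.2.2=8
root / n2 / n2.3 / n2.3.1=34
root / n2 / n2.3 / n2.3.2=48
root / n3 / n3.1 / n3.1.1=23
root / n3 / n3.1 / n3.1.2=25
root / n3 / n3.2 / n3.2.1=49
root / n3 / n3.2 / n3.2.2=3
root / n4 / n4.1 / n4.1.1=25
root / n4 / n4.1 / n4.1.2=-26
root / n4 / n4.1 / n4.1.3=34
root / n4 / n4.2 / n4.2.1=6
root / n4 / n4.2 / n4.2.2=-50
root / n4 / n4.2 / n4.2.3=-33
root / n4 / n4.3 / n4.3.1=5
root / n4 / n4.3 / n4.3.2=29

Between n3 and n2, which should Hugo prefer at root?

n3

n3.1 (Hugo): min(23, 25) = 23
n3.2 (Hugo): min(49, 3) = 3
n3 (Vik): max(23, 3) = 23
n2.1 (Hugo): min(-35, -42, 43) = -42
n2.2 (Hugo): min(20, 8) = 8
n2.3 (Hugo): min(34, 48) = 34
n2 (Vik): max(-42, 8, 34) = 34
Hugo prefers the lower value; n3=23, n2=34. n3 is better since 23 < 34.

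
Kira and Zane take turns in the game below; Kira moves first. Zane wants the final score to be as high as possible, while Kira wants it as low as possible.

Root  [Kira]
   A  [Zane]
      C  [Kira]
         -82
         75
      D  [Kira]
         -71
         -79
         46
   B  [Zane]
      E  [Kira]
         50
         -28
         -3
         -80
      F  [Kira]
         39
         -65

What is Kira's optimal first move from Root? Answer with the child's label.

A

C (Kira): min(-82, 75) = -82
D (Kira): min(-71, -79, 46) = -79
A (Zane): max(-82, -79) = -79
E (Kira): min(50, -28, -3, -80) = -80
F (Kira): min(39, -65) = -65
B (Zane): max(-80, -65) = -65
Root (Kira): min(-79, -65) = -79
Kira at Root wants the lowest of {A=-79, B=-65}, so chooses A.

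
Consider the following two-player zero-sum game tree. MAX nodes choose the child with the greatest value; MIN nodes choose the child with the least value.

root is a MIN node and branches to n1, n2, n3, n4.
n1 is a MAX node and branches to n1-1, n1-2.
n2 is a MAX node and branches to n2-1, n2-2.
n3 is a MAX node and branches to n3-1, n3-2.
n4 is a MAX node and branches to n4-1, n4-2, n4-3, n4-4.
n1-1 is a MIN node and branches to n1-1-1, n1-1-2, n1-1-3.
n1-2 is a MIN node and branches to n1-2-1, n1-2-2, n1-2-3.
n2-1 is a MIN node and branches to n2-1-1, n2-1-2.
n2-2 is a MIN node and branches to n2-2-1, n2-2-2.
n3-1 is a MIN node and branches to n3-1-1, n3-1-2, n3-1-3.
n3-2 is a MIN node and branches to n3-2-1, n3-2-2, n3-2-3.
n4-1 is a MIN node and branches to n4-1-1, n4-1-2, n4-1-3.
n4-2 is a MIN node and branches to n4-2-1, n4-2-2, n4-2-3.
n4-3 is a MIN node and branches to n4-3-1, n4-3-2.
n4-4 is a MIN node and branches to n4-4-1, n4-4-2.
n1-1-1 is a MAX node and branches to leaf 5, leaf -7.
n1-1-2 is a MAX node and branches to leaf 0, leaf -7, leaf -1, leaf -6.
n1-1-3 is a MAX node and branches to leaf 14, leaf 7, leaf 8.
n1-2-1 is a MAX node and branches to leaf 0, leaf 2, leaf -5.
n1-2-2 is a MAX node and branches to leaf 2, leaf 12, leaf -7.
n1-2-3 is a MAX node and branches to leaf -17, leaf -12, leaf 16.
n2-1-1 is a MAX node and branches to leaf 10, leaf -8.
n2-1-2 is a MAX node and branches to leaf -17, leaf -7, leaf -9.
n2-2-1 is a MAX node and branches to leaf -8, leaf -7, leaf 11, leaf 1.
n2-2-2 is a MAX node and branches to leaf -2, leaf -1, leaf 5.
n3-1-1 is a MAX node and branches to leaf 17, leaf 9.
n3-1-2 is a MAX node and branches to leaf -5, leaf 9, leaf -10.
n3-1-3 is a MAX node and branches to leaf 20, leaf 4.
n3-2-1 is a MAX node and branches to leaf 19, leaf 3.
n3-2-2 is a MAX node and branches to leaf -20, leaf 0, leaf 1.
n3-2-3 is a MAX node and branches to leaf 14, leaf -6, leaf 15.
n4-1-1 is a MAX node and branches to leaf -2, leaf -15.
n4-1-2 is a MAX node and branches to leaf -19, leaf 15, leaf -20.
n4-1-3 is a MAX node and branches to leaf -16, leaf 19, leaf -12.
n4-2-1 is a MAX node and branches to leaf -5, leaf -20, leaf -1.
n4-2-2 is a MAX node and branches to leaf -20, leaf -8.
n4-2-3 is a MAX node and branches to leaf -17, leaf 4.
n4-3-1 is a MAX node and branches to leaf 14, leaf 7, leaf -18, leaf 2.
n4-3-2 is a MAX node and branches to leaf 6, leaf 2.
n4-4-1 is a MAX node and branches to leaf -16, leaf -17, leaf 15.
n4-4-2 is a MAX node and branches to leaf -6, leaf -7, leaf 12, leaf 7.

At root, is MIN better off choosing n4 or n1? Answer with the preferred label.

n1

n4-1-1 (MAX): max(-2, -15) = -2
n4-1-2 (MAX): max(-19, 15, -20) = 15
n4-1-3 (MAX): max(-16, 19, -12) = 19
n4-1 (MIN): min(-2, 15, 19) = -2
n4-2-1 (MAX): max(-5, -20, -1) = -1
n4-2-2 (MAX): max(-20, -8) = -8
n4-2-3 (MAX): max(-17, 4) = 4
n4-2 (MIN): min(-1, -8, 4) = -8
n4-3-1 (MAX): max(14, 7, -18, 2) = 14
n4-3-2 (MAX): max(6, 2) = 6
n4-3 (MIN): min(14, 6) = 6
n4-4-1 (MAX): max(-16, -17, 15) = 15
n4-4-2 (MAX): max(-6, -7, 12, 7) = 12
n4-4 (MIN): min(15, 12) = 12
n4 (MAX): max(-2, -8, 6, 12) = 12
n1-1-1 (MAX): max(5, -7) = 5
n1-1-2 (MAX): max(0, -7, -1, -6) = 0
n1-1-3 (MAX): max(14, 7, 8) = 14
n1-1 (MIN): min(5, 0, 14) = 0
n1-2-1 (MAX): max(0, 2, -5) = 2
n1-2-2 (MAX): max(2, 12, -7) = 12
n1-2-3 (MAX): max(-17, -12, 16) = 16
n1-2 (MIN): min(2, 12, 16) = 2
n1 (MAX): max(0, 2) = 2
MIN prefers the lower value; n4=12, n1=2. n1 is better since 2 < 12.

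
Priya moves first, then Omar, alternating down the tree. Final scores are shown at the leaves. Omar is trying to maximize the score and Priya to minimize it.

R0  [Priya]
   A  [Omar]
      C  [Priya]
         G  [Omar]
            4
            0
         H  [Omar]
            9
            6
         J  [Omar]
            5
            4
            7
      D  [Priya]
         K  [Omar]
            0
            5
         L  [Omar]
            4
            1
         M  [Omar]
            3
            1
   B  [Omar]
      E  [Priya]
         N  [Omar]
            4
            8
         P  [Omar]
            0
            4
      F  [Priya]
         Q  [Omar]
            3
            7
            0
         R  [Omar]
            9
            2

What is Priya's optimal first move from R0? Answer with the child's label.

G (Omar): max(4, 0) = 4
H (Omar): max(9, 6) = 9
J (Omar): max(5, 4, 7) = 7
C (Priya): min(4, 9, 7) = 4
K (Omar): max(0, 5) = 5
L (Omar): max(4, 1) = 4
M (Omar): max(3, 1) = 3
D (Priya): min(5, 4, 3) = 3
A (Omar): max(4, 3) = 4
N (Omar): max(4, 8) = 8
P (Omar): max(0, 4) = 4
E (Priya): min(8, 4) = 4
Q (Omar): max(3, 7, 0) = 7
R (Omar): max(9, 2) = 9
F (Priya): min(7, 9) = 7
B (Omar): max(4, 7) = 7
R0 (Priya): min(4, 7) = 4
Priya at R0 wants the lowest of {A=4, B=7}, so chooses A.

A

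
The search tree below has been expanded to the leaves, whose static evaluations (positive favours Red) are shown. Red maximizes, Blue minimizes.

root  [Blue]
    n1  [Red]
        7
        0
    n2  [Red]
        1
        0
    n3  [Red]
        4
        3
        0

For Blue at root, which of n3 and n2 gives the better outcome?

n3 (Red): max(4, 3, 0) = 4
n2 (Red): max(1, 0) = 1
Blue prefers the lower value; n3=4, n2=1. n2 is better since 1 < 4.

n2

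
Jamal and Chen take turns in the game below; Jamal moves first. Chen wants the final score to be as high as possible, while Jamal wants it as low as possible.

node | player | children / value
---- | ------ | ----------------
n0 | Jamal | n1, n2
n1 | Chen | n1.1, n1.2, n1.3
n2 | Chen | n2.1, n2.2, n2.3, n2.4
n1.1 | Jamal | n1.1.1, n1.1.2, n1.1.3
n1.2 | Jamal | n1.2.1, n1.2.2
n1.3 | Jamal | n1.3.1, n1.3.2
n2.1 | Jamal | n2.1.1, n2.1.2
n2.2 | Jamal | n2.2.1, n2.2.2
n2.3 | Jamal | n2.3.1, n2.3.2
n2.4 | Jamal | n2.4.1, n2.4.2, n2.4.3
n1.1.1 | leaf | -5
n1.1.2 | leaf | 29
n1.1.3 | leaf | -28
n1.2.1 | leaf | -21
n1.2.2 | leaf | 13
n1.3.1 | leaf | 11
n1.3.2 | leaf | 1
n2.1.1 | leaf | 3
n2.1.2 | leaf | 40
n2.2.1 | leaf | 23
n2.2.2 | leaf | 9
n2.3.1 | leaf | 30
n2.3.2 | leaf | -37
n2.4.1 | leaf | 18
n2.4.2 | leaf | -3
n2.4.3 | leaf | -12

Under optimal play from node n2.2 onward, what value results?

n2.2 (Jamal): min(23, 9) = 9

9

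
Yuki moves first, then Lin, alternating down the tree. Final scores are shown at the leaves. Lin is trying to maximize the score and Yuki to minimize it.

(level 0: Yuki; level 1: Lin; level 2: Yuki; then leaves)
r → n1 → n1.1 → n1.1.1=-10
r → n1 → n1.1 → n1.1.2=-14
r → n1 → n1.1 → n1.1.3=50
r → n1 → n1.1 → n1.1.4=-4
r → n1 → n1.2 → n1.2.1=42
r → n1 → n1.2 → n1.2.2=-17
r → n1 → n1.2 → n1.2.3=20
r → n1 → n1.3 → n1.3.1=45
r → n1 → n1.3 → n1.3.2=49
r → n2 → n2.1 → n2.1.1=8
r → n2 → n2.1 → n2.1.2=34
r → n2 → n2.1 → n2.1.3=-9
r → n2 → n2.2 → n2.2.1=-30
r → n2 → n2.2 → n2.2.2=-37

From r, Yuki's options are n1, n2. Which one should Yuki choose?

n1.1 (Yuki): min(-10, -14, 50, -4) = -14
n1.2 (Yuki): min(42, -17, 20) = -17
n1.3 (Yuki): min(45, 49) = 45
n1 (Lin): max(-14, -17, 45) = 45
n2.1 (Yuki): min(8, 34, -9) = -9
n2.2 (Yuki): min(-30, -37) = -37
n2 (Lin): max(-9, -37) = -9
r (Yuki): min(45, -9) = -9
Yuki at r wants the lowest of {n1=45, n2=-9}, so chooses n2.

n2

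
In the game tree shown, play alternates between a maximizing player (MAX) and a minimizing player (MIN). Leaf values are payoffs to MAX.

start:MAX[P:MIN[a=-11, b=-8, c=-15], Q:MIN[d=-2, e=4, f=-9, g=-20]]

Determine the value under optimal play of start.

-15

P (MIN): min(-11, -8, -15) = -15
Q (MIN): min(-2, 4, -9, -20) = -20
start (MAX): max(-15, -20) = -15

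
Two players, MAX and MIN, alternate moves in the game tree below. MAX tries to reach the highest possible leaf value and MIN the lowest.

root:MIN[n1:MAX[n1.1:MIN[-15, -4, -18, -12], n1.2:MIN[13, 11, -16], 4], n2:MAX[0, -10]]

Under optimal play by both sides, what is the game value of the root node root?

0

n1.1 (MIN): min(-15, -4, -18, -12) = -18
n1.2 (MIN): min(13, 11, -16) = -16
n1 (MAX): max(-18, -16, 4) = 4
n2 (MAX): max(0, -10) = 0
root (MIN): min(4, 0) = 0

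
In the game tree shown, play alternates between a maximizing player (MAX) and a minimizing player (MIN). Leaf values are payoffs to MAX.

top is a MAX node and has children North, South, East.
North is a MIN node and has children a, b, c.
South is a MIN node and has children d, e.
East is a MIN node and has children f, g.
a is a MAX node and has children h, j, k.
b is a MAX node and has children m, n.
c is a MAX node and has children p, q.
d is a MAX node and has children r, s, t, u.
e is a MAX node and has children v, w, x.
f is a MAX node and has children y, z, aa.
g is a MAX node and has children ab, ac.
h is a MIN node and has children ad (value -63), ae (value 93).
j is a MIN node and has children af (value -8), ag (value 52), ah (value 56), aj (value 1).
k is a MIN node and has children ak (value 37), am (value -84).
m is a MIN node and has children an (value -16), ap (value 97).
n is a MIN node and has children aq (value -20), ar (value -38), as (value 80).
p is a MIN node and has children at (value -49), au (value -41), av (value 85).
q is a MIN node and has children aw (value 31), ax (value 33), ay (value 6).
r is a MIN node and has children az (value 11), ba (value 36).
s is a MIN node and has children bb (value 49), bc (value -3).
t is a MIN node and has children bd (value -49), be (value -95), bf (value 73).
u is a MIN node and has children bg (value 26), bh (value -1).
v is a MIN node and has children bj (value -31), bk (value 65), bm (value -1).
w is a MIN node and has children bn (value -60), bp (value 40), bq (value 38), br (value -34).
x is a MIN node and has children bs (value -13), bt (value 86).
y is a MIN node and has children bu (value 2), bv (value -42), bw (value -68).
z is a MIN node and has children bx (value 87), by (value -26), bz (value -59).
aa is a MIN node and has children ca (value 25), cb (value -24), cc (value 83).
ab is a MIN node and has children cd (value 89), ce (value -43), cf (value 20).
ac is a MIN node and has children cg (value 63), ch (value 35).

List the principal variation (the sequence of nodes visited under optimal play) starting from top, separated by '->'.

h (MIN): min(-63, 93) = -63
j (MIN): min(-8, 52, 56, 1) = -8
k (MIN): min(37, -84) = -84
a (MAX): max(-63, -8, -84) = -8
m (MIN): min(-16, 97) = -16
n (MIN): min(-20, -38, 80) = -38
b (MAX): max(-16, -38) = -16
p (MIN): min(-49, -41, 85) = -49
q (MIN): min(31, 33, 6) = 6
c (MAX): max(-49, 6) = 6
North (MIN): min(-8, -16, 6) = -16
r (MIN): min(11, 36) = 11
s (MIN): min(49, -3) = -3
t (MIN): min(-49, -95, 73) = -95
u (MIN): min(26, -1) = -1
d (MAX): max(11, -3, -95, -1) = 11
v (MIN): min(-31, 65, -1) = -31
w (MIN): min(-60, 40, 38, -34) = -60
x (MIN): min(-13, 86) = -13
e (MAX): max(-31, -60, -13) = -13
South (MIN): min(11, -13) = -13
y (MIN): min(2, -42, -68) = -68
z (MIN): min(87, -26, -59) = -59
aa (MIN): min(25, -24, 83) = -24
f (MAX): max(-68, -59, -24) = -24
ab (MIN): min(89, -43, 20) = -43
ac (MIN): min(63, 35) = 35
g (MAX): max(-43, 35) = 35
East (MIN): min(-24, 35) = -24
top (MAX): max(-16, -13, -24) = -13
At top, MAX picks South (highest: -13).
At South, MIN picks e (lowest: -13).
At e, MAX picks x (highest: -13).
At x, MIN picks bs (lowest: -13).
Terminal value -13.

top -> South -> e -> x -> bs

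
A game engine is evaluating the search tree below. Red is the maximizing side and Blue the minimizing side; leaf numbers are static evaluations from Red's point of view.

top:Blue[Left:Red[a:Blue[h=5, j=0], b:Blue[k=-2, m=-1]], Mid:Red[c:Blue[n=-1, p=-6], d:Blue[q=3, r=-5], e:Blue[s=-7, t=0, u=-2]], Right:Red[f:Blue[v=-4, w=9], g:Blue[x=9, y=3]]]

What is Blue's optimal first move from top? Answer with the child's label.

a (Blue): min(5, 0) = 0
b (Blue): min(-2, -1) = -2
Left (Red): max(0, -2) = 0
c (Blue): min(-1, -6) = -6
d (Blue): min(3, -5) = -5
e (Blue): min(-7, 0, -2) = -7
Mid (Red): max(-6, -5, -7) = -5
f (Blue): min(-4, 9) = -4
g (Blue): min(9, 3) = 3
Right (Red): max(-4, 3) = 3
top (Blue): min(0, -5, 3) = -5
Blue at top wants the lowest of {Left=0, Mid=-5, Right=3}, so chooses Mid.

Mid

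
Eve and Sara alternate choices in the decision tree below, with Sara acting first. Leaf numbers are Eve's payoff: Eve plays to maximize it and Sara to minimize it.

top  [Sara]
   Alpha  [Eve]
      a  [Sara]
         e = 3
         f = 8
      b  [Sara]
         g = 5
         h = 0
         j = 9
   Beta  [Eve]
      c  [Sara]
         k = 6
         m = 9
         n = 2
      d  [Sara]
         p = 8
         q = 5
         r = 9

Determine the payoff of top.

a (Sara): min(3, 8) = 3
b (Sara): min(5, 0, 9) = 0
Alpha (Eve): max(3, 0) = 3
c (Sara): min(6, 9, 2) = 2
d (Sara): min(8, 5, 9) = 5
Beta (Eve): max(2, 5) = 5
top (Sara): min(3, 5) = 3

3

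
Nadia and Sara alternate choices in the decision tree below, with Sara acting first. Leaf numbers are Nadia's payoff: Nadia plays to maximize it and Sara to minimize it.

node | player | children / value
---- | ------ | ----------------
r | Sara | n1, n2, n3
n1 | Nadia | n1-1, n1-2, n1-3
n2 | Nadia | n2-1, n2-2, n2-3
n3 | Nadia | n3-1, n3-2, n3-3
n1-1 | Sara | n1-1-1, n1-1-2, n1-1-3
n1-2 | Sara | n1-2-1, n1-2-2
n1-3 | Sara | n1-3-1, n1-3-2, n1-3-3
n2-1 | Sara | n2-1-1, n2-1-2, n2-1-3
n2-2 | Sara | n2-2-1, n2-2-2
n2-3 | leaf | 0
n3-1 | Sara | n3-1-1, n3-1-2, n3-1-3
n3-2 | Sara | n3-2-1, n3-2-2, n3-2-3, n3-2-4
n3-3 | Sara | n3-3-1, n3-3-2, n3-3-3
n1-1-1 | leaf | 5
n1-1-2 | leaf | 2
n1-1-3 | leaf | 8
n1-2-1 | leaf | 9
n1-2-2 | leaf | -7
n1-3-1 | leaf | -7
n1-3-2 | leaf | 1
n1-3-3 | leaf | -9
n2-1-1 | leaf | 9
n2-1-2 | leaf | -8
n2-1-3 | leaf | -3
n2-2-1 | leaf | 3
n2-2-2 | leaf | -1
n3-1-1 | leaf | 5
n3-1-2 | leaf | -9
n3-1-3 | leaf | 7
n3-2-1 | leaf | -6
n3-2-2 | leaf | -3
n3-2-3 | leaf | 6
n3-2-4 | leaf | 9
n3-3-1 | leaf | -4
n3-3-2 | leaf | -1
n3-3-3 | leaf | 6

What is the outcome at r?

n1-1 (Sara): min(5, 2, 8) = 2
n1-2 (Sara): min(9, -7) = -7
n1-3 (Sara): min(-7, 1, -9) = -9
n1 (Nadia): max(2, -7, -9) = 2
n2-1 (Sara): min(9, -8, -3) = -8
n2-2 (Sara): min(3, -1) = -1
n2 (Nadia): max(-8, -1, 0) = 0
n3-1 (Sara): min(5, -9, 7) = -9
n3-2 (Sara): min(-6, -3, 6, 9) = -6
n3-3 (Sara): min(-4, -1, 6) = -4
n3 (Nadia): max(-9, -6, -4) = -4
r (Sara): min(2, 0, -4) = -4

-4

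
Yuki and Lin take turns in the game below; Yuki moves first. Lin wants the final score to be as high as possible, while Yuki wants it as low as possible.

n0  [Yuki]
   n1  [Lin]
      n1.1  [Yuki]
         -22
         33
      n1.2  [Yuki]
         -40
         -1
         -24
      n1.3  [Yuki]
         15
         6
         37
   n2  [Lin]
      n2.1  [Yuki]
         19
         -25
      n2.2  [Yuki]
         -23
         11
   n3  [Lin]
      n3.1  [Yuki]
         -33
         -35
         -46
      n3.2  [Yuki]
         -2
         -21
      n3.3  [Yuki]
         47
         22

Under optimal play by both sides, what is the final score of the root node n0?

n1.1 (Yuki): min(-22, 33) = -22
n1.2 (Yuki): min(-40, -1, -24) = -40
n1.3 (Yuki): min(15, 6, 37) = 6
n1 (Lin): max(-22, -40, 6) = 6
n2.1 (Yuki): min(19, -25) = -25
n2.2 (Yuki): min(-23, 11) = -23
n2 (Lin): max(-25, -23) = -23
n3.1 (Yuki): min(-33, -35, -46) = -46
n3.2 (Yuki): min(-2, -21) = -21
n3.3 (Yuki): min(47, 22) = 22
n3 (Lin): max(-46, -21, 22) = 22
n0 (Yuki): min(6, -23, 22) = -23

-23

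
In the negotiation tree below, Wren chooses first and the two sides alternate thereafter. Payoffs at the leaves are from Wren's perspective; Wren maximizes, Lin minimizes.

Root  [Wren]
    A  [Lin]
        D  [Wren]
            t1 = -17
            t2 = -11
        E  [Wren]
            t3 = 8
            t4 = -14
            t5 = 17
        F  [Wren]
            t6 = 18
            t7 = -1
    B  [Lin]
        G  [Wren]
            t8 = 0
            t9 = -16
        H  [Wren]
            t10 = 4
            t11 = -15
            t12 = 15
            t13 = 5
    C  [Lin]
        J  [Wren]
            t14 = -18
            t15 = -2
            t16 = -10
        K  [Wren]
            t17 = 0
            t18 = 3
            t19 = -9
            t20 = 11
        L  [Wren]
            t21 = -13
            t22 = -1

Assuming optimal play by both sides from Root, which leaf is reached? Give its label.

D (Wren): max(-17, -11) = -11
E (Wren): max(8, -14, 17) = 17
F (Wren): max(18, -1) = 18
A (Lin): min(-11, 17, 18) = -11
G (Wren): max(0, -16) = 0
H (Wren): max(4, -15, 15, 5) = 15
B (Lin): min(0, 15) = 0
J (Wren): max(-18, -2, -10) = -2
K (Wren): max(0, 3, -9, 11) = 11
L (Wren): max(-13, -1) = -1
C (Lin): min(-2, 11, -1) = -2
Root (Wren): max(-11, 0, -2) = 0
At Root, Wren picks B (highest: 0).
At B, Lin picks G (lowest: 0).
At G, Wren picks t8 (highest: 0).
Terminal value 0.

t8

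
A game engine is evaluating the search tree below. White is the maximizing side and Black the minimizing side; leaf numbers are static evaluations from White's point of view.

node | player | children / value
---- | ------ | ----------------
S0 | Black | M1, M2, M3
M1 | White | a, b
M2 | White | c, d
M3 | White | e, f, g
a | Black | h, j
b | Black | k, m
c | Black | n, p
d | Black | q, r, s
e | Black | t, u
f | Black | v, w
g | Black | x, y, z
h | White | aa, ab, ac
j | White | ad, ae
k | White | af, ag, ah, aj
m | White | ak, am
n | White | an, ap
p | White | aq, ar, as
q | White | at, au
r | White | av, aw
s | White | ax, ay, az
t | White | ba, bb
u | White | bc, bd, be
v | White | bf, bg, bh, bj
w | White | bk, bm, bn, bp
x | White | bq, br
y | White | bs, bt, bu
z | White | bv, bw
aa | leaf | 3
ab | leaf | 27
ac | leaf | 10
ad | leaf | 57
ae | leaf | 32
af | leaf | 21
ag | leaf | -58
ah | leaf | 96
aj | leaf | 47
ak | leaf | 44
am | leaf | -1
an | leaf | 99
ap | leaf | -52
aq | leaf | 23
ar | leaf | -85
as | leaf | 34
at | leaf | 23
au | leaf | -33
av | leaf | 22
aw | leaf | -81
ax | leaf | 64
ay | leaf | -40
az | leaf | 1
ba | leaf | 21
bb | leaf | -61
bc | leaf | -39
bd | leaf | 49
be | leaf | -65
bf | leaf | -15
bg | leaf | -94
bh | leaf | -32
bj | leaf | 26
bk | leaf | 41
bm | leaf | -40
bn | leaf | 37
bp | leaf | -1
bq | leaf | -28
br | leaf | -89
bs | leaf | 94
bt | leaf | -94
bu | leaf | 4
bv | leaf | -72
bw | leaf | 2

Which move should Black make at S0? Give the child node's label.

h (White): max(3, 27, 10) = 27
j (White): max(57, 32) = 57
a (Black): min(27, 57) = 27
k (White): max(21, -58, 96, 47) = 96
m (White): max(44, -1) = 44
b (Black): min(96, 44) = 44
M1 (White): max(27, 44) = 44
n (White): max(99, -52) = 99
p (White): max(23, -85, 34) = 34
c (Black): min(99, 34) = 34
q (White): max(23, -33) = 23
r (White): max(22, -81) = 22
s (White): max(64, -40, 1) = 64
d (Black): min(23, 22, 64) = 22
M2 (White): max(34, 22) = 34
t (White): max(21, -61) = 21
u (White): max(-39, 49, -65) = 49
e (Black): min(21, 49) = 21
v (White): max(-15, -94, -32, 26) = 26
w (White): max(41, -40, 37, -1) = 41
f (Black): min(26, 41) = 26
x (White): max(-28, -89) = -28
y (White): max(94, -94, 4) = 94
z (White): max(-72, 2) = 2
g (Black): min(-28, 94, 2) = -28
M3 (White): max(21, 26, -28) = 26
S0 (Black): min(44, 34, 26) = 26
Black at S0 wants the lowest of {M1=44, M2=34, M3=26}, so chooses M3.

M3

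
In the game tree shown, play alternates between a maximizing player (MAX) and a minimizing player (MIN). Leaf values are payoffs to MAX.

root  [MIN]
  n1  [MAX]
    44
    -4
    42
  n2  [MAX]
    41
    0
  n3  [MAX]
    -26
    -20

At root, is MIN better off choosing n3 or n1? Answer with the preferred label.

n3 (MAX): max(-26, -20) = -20
n1 (MAX): max(44, -4, 42) = 44
MIN prefers the lower value; n3=-20, n1=44. n3 is better since -20 < 44.

n3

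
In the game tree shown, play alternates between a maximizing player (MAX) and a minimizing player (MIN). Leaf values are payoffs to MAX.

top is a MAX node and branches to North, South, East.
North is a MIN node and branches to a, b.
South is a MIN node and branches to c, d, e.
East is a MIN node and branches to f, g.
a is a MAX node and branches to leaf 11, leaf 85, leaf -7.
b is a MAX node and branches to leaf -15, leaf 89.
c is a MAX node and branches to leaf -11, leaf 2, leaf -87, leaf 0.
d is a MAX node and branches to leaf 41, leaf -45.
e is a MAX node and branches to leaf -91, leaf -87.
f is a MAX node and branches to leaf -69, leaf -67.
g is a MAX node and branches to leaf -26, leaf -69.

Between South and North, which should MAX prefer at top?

North

c (MAX): max(-11, 2, -87, 0) = 2
d (MAX): max(41, -45) = 41
e (MAX): max(-91, -87) = -87
South (MIN): min(2, 41, -87) = -87
a (MAX): max(11, 85, -7) = 85
b (MAX): max(-15, 89) = 89
North (MIN): min(85, 89) = 85
MAX prefers the higher value; South=-87, North=85. North is better since 85 > -87.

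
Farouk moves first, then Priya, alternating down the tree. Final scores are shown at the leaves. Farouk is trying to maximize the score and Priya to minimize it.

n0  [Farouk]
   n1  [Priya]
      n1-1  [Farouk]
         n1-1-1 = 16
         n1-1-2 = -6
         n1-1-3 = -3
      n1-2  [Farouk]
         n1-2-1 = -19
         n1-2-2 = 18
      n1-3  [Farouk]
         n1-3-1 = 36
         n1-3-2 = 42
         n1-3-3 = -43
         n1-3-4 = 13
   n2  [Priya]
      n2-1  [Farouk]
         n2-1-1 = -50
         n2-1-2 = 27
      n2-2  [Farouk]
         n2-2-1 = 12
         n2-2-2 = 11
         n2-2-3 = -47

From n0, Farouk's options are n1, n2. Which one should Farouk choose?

n1-1 (Farouk): max(16, -6, -3) = 16
n1-2 (Farouk): max(-19, 18) = 18
n1-3 (Farouk): max(36, 42, -43, 13) = 42
n1 (Priya): min(16, 18, 42) = 16
n2-1 (Farouk): max(-50, 27) = 27
n2-2 (Farouk): max(12, 11, -47) = 12
n2 (Priya): min(27, 12) = 12
n0 (Farouk): max(16, 12) = 16
Farouk at n0 wants the highest of {n1=16, n2=12}, so chooses n1.

n1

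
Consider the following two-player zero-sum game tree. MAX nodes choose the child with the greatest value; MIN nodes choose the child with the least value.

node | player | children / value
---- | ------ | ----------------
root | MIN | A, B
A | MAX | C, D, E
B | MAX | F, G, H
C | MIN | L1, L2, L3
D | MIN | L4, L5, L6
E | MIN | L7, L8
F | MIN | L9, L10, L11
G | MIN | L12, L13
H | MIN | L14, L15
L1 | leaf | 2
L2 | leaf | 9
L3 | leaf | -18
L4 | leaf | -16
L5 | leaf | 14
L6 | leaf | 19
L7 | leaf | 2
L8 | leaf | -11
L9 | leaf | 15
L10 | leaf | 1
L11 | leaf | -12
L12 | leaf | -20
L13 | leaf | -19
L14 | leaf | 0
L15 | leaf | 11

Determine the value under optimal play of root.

-11

C (MIN): min(2, 9, -18) = -18
D (MIN): min(-16, 14, 19) = -16
E (MIN): min(2, -11) = -11
A (MAX): max(-18, -16, -11) = -11
F (MIN): min(15, 1, -12) = -12
G (MIN): min(-20, -19) = -20
H (MIN): min(0, 11) = 0
B (MAX): max(-12, -20, 0) = 0
root (MIN): min(-11, 0) = -11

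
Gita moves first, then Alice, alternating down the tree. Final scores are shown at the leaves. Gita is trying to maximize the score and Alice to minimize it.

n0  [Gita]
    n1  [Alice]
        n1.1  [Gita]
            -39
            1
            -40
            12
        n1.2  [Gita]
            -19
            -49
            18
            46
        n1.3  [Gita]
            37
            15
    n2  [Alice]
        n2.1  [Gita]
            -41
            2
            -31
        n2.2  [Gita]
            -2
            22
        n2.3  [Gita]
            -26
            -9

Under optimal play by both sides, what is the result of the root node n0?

n1.1 (Gita): max(-39, 1, -40, 12) = 12
n1.2 (Gita): max(-19, -49, 18, 46) = 46
n1.3 (Gita): max(37, 15) = 37
n1 (Alice): min(12, 46, 37) = 12
n2.1 (Gita): max(-41, 2, -31) = 2
n2.2 (Gita): max(-2, 22) = 22
n2.3 (Gita): max(-26, -9) = -9
n2 (Alice): min(2, 22, -9) = -9
n0 (Gita): max(12, -9) = 12

12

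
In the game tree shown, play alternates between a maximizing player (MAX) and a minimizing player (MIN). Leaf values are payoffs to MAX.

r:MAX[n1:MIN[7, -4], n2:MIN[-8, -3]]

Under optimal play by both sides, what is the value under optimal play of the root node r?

-4

n1 (MIN): min(7, -4) = -4
n2 (MIN): min(-8, -3) = -8
r (MAX): max(-4, -8) = -4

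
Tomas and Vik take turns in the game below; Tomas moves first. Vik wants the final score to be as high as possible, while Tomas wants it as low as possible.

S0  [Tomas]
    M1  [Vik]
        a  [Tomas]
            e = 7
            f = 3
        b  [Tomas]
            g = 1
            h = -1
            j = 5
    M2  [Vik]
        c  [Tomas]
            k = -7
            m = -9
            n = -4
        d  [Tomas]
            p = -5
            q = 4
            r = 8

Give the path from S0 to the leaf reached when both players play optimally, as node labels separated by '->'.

S0 -> M2 -> d -> p

a (Tomas): min(7, 3) = 3
b (Tomas): min(1, -1, 5) = -1
M1 (Vik): max(3, -1) = 3
c (Tomas): min(-7, -9, -4) = -9
d (Tomas): min(-5, 4, 8) = -5
M2 (Vik): max(-9, -5) = -5
S0 (Tomas): min(3, -5) = -5
At S0, Tomas picks M2 (lowest: -5).
At M2, Vik picks d (highest: -5).
At d, Tomas picks p (lowest: -5).
Terminal value -5.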